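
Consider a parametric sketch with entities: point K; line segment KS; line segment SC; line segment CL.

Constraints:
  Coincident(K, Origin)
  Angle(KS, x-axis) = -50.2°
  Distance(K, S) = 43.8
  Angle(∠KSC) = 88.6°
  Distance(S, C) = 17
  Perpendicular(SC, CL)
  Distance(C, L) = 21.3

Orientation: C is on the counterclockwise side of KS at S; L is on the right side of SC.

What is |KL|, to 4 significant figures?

67.01

K is at the origin; KS runs at -50.2° with length 43.8, so S = 43.8·(cos -50.2°, sin -50.2°) = (28.04, -33.65). ∠KSC = 88.6°, so SC runs at -50.2° + (180° − 88.6°) = 41.20° from the x-axis; with |SC| = 17.0, C = S + 17.0·(cos 41.20°, sin 41.20°) = (40.83, -22.45). The perpendicularity gives CL at right angles to SC; with |CL| = 21.3 on the right of SC, L = C + 21.3·(0.6587, -0.7524) = (54.86, -38.48). Then |KL| = |L − K| = 67.01.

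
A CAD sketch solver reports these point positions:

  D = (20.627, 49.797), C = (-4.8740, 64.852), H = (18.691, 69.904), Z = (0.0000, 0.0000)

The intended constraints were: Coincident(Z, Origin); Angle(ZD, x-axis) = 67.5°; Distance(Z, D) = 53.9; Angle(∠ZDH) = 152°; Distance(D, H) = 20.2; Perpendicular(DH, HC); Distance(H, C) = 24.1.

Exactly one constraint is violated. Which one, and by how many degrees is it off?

Perpendicular(DH, HC) — off by 6.60°.

Z = (0.00, 0.00) ✓; ZD at 67.50° ✓; |ZD| = 53.90 ✓; ∠ZDH = 152.0° ✓; |DH| = 20.20 ✓; ∠(DH, HC) = 96.60° ✗; |HC| = 24.10 ✓.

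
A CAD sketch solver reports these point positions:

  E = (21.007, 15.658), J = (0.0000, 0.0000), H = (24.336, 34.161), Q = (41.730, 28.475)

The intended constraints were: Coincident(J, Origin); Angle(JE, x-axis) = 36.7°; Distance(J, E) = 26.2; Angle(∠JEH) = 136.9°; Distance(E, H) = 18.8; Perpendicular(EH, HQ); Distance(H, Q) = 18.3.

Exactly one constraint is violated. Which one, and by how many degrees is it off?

Perpendicular(EH, HQ) — off by 7.90°.

J = (0.00, 0.00) ✓; JE at 36.70° ✓; |JE| = 26.20 ✓; ∠JEH = 136.9° ✓; |EH| = 18.80 ✓; ∠(EH, HQ) = 97.90° ✗; |HQ| = 18.30 ✓.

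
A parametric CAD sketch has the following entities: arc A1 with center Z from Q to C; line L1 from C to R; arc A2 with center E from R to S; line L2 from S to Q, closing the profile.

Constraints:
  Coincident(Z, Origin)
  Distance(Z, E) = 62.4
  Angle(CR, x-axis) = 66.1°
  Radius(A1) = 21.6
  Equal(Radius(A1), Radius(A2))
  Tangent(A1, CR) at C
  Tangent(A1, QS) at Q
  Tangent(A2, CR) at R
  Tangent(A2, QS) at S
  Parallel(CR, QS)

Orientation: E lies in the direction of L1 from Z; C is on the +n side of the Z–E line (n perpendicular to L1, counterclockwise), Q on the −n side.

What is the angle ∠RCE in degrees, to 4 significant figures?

19.09°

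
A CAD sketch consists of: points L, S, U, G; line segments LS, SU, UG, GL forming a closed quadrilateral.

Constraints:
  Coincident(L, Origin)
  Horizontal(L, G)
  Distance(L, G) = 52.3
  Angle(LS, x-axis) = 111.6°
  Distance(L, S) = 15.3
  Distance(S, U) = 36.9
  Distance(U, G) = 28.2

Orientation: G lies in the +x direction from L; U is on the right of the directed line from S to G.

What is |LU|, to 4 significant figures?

25.72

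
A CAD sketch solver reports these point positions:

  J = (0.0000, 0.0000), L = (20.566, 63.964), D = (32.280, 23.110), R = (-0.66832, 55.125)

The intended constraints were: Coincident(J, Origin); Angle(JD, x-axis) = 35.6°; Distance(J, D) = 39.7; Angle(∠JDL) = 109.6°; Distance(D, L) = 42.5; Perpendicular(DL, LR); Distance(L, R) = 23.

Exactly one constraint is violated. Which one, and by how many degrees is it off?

Perpendicular(DL, LR) — off by 6.60°.

J = (0.00, 0.00) ✓; JD at 35.60° ✓; |JD| = 39.70 ✓; ∠JDL = 109.6° ✓; |DL| = 42.50 ✓; ∠(DL, LR) = 96.60° ✗; |LR| = 23.00 ✓.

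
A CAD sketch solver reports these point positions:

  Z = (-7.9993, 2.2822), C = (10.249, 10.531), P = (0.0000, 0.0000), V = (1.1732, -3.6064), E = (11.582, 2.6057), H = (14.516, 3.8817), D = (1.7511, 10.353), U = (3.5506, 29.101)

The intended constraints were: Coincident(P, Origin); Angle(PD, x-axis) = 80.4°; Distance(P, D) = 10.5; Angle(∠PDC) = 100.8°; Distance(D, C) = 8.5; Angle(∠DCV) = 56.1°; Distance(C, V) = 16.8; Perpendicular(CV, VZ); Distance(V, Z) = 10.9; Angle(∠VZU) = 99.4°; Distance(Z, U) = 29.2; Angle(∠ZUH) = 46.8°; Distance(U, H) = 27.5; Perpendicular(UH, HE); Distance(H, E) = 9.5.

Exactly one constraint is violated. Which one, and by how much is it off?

Distance(H, E) = 9.5 — off by 6.30.

P = (0.00, 0.00) ✓; PD at 80.40° ✓; |PD| = 10.50 ✓; ∠PDC = 100.8° ✓; |DC| = 8.500 ✓; ∠DCV = 56.10° ✓; |CV| = 16.80 ✓; ∠(CV, VZ) = 90.00° ✓; |VZ| = 10.90 ✓; ∠VZU = 99.40° ✓; |ZU| = 29.20 ✓; ∠ZUH = 46.80° ✓; |UH| = 27.50 ✓; ∠(UH, HE) = 90.00° ✓; |HE| = 3.199 ✗.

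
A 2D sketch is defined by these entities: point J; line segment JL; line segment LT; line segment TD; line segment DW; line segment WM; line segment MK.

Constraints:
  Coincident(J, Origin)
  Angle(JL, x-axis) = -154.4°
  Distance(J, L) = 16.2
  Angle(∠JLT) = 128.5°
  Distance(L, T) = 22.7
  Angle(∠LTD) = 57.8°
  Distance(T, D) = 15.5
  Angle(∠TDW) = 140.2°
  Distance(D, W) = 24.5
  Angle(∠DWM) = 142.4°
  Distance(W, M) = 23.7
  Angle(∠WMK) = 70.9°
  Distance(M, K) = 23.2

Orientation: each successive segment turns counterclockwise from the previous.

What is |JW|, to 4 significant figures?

8.102

J is at the origin; JL runs at -154.4° with length 16.2, so L = (-14.61, -7.000). ∠JLT = 128.5° gives LT at -102.9° from the x-axis; with |LT| = 22.7, T = (-19.68, -29.13). ∠LTD = 57.8° gives TD at 19.30° from the x-axis; with |TD| = 15.5, D = (-5.049, -24.00). ∠TDW = 140.2° gives DW at 59.10° from the x-axis; with |DW| = 24.5, W = (7.533, -2.981). Then |JW| = |W − J| = 8.102.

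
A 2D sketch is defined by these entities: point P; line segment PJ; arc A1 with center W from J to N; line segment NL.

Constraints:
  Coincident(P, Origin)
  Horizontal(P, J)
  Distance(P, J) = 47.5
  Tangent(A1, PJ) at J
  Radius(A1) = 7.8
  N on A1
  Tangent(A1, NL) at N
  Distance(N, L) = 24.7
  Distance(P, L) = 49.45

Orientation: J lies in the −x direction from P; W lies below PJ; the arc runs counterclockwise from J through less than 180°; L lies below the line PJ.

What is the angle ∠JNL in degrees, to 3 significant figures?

115°

Checks: |WN| = 7.800 ✓; ∠(WN, NL) = 90.00° ✓; |NL| = 24.70 ✓; |PL| = 49.45 ✓.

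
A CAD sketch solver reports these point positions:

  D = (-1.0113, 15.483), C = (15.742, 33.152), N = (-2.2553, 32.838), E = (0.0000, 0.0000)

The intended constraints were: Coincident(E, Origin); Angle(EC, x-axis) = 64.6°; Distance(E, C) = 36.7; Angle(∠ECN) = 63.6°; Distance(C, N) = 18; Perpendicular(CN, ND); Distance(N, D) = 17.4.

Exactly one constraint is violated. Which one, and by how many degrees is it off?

Perpendicular(CN, ND) — off by 3.10°.

E = (0.00, 0.00) ✓; EC at 64.60° ✓; |EC| = 36.70 ✓; ∠ECN = 63.60° ✓; |CN| = 18.00 ✓; ∠(CN, ND) = 93.10° ✗; |ND| = 17.40 ✓.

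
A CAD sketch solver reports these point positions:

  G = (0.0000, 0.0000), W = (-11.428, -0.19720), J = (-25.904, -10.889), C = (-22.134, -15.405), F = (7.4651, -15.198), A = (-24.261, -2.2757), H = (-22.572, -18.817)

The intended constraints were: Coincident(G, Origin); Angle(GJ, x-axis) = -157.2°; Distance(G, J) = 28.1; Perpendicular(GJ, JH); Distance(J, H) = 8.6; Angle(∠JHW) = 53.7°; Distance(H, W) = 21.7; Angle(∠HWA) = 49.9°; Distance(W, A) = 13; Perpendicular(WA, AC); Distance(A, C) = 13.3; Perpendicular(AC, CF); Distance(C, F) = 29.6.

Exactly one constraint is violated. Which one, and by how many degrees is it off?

Perpendicular(AC, CF) — off by 8.80°.

G = (0.00, 0.00) ✓; GJ at -157.2° ✓; |GJ| = 28.10 ✓; ∠(GJ, JH) = 90.00° ✓; |JH| = 8.600 ✓; ∠JHW = 53.70° ✓; |HW| = 21.70 ✓; ∠HWA = 49.90° ✓; |WA| = 13.00 ✓; ∠(WA, AC) = 90.00° ✓; |AC| = 13.30 ✓; ∠(AC, CF) = 81.20° ✗; |CF| = 29.60 ✓.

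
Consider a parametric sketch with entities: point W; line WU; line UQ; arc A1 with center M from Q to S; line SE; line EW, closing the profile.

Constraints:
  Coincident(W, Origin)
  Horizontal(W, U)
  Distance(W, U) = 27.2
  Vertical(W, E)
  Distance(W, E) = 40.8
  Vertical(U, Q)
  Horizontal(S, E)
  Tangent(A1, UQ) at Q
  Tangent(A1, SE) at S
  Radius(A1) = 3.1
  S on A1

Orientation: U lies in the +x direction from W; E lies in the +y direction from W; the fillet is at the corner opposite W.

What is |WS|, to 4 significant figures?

47.39

The virtual corner opposite W is at (27.20, 40.80). A1 meets UQ tangentially, so MQ is at right angles to UQ and A1 meets SE tangentially, so MS is at right angles to SE, with radius 3.1, so the center M sits 3.1 in from both sides at M = (24.10, 37.70). That places the tangent points at Q = (27.20, 37.70) on UQ and S = (24.10, 40.80) on SE. Then |WS| = |S − W| = 47.39.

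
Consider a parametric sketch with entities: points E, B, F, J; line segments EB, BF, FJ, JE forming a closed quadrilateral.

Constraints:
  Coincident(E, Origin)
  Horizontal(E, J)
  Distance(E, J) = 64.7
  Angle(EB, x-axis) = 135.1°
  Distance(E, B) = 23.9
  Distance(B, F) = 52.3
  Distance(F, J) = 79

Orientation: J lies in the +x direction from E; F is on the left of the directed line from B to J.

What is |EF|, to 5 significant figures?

61.150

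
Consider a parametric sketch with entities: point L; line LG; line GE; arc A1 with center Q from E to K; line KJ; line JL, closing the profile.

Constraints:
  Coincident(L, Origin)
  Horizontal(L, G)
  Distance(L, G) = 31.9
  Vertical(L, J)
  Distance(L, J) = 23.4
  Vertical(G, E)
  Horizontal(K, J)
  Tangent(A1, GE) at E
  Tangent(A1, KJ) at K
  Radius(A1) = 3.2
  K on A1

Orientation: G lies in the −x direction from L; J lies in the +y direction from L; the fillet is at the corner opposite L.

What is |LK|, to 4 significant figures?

37.03

L is at the origin; L and G share the same y with |LG| = 31.9 and G on the −x side, so G = (-31.90, 0.000). L and J share the same x with |LJ| = 23.4 and J on the +y side, so J = (0.000, 23.40). The virtual corner opposite L is at (-31.90, 23.40). Tangency of A1 to GE means the radius QE is perpendicular to GE and A1 meets KJ tangentially, so QK is at right angles to KJ, with radius 3.2, so the center Q sits 3.2 in from both sides at Q = (-28.70, 20.20). That places the tangent points at E = (-31.90, 20.20) on GE and K = (-28.70, 23.40) on KJ. Then |LK| = |K − L| = 37.03.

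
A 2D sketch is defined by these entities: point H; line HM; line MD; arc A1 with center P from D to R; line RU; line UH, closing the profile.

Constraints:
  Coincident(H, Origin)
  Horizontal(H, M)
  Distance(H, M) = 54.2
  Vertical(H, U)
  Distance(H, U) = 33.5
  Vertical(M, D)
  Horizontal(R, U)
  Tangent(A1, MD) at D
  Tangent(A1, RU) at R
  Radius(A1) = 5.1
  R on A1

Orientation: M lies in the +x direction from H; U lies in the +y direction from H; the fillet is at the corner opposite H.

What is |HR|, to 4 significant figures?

59.44

H is at the origin; H and M share the same y with |HM| = 54.2 and M on the +x side, so M = (54.20, 0.000). HU is vertical with |HU| = 33.5 and U on the +y side, so U = (0.000, 33.50). The virtual corner opposite H is at (54.20, 33.50). Tangency of A1 to MD means the radius PD is perpendicular to MD and the tangent condition forces PR to be normal to RU, with radius 5.1, so the center P sits 5.1 in from both sides at P = (49.10, 28.40). That places the tangent points at D = (54.20, 28.40) on MD and R = (49.10, 33.50) on RU. Then |HR| = |R − H| = 59.44.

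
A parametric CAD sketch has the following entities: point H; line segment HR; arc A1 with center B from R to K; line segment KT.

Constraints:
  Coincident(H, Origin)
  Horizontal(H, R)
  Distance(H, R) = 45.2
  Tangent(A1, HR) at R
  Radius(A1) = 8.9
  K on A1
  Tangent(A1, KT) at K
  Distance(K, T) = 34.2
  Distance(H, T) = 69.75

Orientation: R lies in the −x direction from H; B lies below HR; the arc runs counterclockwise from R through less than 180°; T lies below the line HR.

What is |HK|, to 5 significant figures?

54.784

H is at the origin; H and R share the same y with |HR| = 45.2 and R on the −x side, so R = (-45.200, 0.0000). A1 meets HR tangentially, so BR is at right angles to HR, so B = R + (0, -8.9) = (-45.200, -8.9000). Since BK ⟂ KT (tangency), |BT| = √(8.9² + 34.2²) = 35.339 regardless of where K sits on A1. So T lies on both circle(H, 69.75) and circle(B, 35.339); the below-HR intersection is T = (-55.043, -42.841). K is the foot of the tangent from T: K = (-54.097, -8.6537).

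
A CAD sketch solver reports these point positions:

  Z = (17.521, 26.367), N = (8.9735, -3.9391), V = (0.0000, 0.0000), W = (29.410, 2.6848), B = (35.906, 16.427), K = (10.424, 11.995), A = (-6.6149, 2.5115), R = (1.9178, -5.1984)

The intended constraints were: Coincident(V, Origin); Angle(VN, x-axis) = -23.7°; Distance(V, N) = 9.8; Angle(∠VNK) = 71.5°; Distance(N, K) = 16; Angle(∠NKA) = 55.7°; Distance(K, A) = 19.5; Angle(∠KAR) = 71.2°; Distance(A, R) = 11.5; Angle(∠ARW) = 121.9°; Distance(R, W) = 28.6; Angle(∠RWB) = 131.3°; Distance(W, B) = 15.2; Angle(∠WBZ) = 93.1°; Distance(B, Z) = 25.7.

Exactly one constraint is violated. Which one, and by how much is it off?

Distance(B, Z) = 25.7 — off by 4.80.

V = (0.00, 0.00) ✓; VN at -23.70° ✓; |VN| = 9.800 ✓; ∠VNK = 71.50° ✓; |NK| = 16.00 ✓; ∠NKA = 55.70° ✓; |KA| = 19.50 ✓; ∠KAR = 71.20° ✓; |AR| = 11.50 ✓; ∠ARW = 121.9° ✓; |RW| = 28.60 ✓; ∠RWB = 131.3° ✓; |WB| = 15.20 ✓; ∠WBZ = 93.10° ✓; |BZ| = 20.90 ✗.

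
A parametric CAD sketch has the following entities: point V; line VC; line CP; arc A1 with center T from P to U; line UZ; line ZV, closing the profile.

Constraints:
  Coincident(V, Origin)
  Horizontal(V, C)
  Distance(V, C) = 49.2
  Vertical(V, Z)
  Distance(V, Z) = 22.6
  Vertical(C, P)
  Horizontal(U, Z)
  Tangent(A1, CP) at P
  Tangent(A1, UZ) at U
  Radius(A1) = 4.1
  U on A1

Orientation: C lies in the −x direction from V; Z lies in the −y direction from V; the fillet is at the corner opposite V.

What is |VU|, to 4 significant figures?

50.45

V is at the origin; V and C share the same y with |VC| = 49.2 and C on the −x side, so C = (-49.20, 0.000). VZ is vertical with |VZ| = 22.6 and Z on the −y side, so Z = (0.000, -22.60). The virtual corner opposite V is at (-49.20, -22.60). A1 meets CP tangentially, so TP is at right angles to CP and the tangent condition forces TU to be normal to UZ, with radius 4.1, so the center T sits 4.1 in from both sides at T = (-45.10, -18.50). That places the tangent points at P = (-49.20, -18.50) on CP and U = (-45.10, -22.60) on UZ. Then |VU| = |U − V| = 50.45.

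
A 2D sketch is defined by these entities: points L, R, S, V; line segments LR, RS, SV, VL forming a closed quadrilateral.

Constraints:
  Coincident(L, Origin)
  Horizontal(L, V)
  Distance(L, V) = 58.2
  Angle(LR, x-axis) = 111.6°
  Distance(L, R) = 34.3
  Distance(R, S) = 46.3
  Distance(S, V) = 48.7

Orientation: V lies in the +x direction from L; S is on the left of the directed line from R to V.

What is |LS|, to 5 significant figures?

52.796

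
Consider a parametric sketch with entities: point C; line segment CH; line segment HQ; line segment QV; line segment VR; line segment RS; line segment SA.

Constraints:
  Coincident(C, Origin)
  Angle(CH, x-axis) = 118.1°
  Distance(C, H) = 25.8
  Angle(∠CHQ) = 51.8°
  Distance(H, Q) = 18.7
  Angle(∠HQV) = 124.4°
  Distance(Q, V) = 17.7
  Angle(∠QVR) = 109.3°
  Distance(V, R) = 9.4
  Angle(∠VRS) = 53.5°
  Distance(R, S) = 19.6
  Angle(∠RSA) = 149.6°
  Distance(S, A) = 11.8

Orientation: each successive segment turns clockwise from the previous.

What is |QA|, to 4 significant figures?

8.141

∠VRS = 53.5° gives RS at 97.10° from the x-axis; with |RS| = 19.6, S = (4.312, 16.31). ∠RSA = 149.6° gives SA at 66.70° from the x-axis; with |SA| = 11.8, A = (8.980, 27.15). Then |QA| = |A − Q| = 8.141.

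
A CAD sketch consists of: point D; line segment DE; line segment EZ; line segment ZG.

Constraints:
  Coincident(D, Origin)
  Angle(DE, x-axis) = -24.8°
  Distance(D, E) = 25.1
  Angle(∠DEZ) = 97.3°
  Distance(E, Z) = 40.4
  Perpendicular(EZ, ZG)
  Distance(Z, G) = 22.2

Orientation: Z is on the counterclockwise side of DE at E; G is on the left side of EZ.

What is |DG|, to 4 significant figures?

43.67

∠DEZ = 97.3°, so EZ runs at -24.8° + (180° − 97.3°) = 57.90° from the x-axis; with |EZ| = 40.4, Z = E + 40.4·(cos 57.90°, sin 57.90°) = (44.25, 23.70). EZ is perpendicular to ZG; with |ZG| = 22.2 on the left of EZ, G = Z + 22.2·(-0.8471, 0.5314) = (25.45, 35.49). Then |DG| = |G − D| = 43.67.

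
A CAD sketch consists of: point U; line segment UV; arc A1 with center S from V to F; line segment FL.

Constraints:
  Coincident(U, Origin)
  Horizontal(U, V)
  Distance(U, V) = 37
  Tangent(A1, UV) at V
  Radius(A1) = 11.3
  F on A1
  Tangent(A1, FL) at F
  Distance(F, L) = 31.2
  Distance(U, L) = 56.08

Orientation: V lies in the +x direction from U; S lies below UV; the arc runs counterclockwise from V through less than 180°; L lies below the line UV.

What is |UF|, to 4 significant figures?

29.74

U is at the origin; U and V share the same y with |UV| = 37.0 and V on the +x side, so V = (37.00, 0.000). Since A1 is tangent to UV there, SV ⟂ UV, so S = V + (0, -11.3) = (37.00, -11.30). Since SF ⟂ FL (tangency), |SL| = √(11.3² + 31.2²) = 33.18 regardless of where F sits on A1. So L lies on both circle(U, 56.08) and circle(S, 33.18); the below-UV intersection is L = (34.29, -44.37). F is the foot of the tangent from L: F = (26.10, -14.27).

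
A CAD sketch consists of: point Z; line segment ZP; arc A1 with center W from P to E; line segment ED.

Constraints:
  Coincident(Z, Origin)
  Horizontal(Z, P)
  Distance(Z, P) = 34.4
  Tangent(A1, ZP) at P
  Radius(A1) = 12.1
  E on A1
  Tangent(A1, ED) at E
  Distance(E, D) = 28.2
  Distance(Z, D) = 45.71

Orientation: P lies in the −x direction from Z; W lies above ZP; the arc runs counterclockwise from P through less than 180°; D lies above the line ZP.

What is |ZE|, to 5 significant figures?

25.290

Checks: |ZP| = 34.40 ✓; |WE| = 12.10 ✓; ∠(WE, ED) = 90.00° ✓; |ED| = 28.20 ✓; |ZD| = 45.71 ✓.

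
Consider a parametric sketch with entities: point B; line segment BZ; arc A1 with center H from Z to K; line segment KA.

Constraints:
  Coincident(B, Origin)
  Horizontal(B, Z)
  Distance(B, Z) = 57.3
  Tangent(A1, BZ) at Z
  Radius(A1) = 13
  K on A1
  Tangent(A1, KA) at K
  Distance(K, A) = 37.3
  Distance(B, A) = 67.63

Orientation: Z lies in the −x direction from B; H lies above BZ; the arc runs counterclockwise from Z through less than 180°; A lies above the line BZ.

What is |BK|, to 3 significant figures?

46.2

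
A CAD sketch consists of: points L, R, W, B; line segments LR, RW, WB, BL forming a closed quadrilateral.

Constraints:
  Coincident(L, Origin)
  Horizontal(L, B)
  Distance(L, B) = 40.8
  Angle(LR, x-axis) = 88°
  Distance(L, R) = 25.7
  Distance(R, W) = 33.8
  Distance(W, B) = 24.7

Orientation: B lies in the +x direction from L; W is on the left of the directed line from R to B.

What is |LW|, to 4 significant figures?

42.11

L is at the origin; LB is horizontal with |LB| = 40.8 and B in +x, so B = (40.8, 0). LR runs at 88.0° with |LR| = 25.7, so R = (0.8969, 25.68). W is determined by |RW| = 33.8 and |WB| = 24.7 together: it lies at the intersection of circle(R, 33.8) and circle(B, 24.7). With |RB| = 47.45, the foot of the radical line on RB is 29.34 from R and the perpendicular offset is √(33.8² − 29.34²) = 16.79. Taking the left-of-RB solution: W = (34.65, 23.92).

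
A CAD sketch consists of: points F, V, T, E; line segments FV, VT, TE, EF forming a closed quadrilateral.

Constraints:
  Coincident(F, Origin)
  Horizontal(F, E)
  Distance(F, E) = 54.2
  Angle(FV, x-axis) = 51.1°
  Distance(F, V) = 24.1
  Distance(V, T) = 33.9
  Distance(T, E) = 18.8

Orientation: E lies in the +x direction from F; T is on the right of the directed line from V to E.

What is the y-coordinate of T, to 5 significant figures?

-7.2663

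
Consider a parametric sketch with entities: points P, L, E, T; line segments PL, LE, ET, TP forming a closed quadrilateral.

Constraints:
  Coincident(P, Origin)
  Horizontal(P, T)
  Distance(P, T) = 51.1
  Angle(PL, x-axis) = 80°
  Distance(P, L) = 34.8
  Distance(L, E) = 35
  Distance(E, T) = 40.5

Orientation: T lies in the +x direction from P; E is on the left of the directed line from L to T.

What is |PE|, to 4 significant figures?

56.47

P is at the origin; PT is horizontal with |PT| = 51.1 and T in +x, so T = (51.1, 0). PL runs at 80.0° with |PL| = 34.8, so L = (6.043, 34.27). E is determined by |LE| = 35.0 and |ET| = 40.5 together: it lies at the intersection of circle(L, 35.0) and circle(T, 40.5). With |LT| = 56.61, the foot of the radical line on LT is 24.64 from L and the perpendicular offset is √(35.0² − 24.64²) = 24.86. Taking the left-of-LT solution: E = (40.70, 39.14).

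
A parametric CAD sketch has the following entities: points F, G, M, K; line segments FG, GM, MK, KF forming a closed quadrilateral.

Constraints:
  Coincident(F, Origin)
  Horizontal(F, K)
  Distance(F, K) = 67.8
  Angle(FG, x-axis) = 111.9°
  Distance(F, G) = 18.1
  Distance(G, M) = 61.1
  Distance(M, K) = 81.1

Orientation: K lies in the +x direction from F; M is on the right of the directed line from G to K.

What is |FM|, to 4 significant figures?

43.97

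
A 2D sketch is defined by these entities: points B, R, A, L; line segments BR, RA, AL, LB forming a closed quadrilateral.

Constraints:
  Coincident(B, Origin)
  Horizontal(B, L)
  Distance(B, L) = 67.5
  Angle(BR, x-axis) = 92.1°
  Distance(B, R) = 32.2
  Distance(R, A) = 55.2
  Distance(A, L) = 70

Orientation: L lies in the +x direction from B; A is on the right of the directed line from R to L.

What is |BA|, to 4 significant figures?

23.00

Checks: BR at 92.10° ✓; |RA| = 55.20 ✓; |AL| = 70.00 ✓.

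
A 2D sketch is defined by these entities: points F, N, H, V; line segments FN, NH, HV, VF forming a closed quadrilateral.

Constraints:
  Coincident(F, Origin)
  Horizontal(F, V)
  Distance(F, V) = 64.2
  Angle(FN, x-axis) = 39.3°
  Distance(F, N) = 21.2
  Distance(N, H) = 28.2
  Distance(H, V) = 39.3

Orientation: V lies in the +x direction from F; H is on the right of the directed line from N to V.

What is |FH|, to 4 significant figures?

29.85

Checks: F.y = 0.00, V.y = 0.00 ✓; |NH| = 28.20 ✓; |HV| = 39.30 ✓.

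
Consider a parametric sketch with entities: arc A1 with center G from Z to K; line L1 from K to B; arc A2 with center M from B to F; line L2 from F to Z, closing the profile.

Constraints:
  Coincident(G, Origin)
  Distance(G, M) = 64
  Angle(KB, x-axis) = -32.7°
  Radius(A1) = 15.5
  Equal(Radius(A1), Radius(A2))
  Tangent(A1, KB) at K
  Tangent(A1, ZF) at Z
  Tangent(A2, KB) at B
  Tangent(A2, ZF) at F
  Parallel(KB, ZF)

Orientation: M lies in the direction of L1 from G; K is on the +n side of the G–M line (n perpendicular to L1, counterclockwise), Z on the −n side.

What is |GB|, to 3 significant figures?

65.9

Tangency of A1 to both parallel lines with radius 15.5 puts K and Z at G ± 15.5·n: K = (8.37, 13.0), Z = (-8.37, -13.0). Equal radii place B and F the same way about M: B = M + 15.5·n = (62.2, -21.5), F = M − 15.5·n = (45.5, -47.6). Then |GB| = |B − G| = 65.9.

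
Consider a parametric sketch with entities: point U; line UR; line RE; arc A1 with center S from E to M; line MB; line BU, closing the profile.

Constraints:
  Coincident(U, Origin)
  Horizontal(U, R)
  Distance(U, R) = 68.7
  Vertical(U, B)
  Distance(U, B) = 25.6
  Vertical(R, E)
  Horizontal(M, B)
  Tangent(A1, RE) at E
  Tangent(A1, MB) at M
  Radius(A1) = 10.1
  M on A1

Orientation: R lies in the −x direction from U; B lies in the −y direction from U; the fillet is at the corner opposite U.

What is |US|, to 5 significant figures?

60.615

U is at the origin; U and R share the same y with |UR| = 68.7 and R on the −x side, so R = (-68.700, 0.0000). U and B share the same x with |UB| = 25.6 and B on the −y side, so B = (0.0000, -25.600). The virtual corner opposite U is at (-68.700, -25.600). Since A1 is tangent to RE there, SE ⟂ RE and the tangent condition forces SM to be normal to MB, with radius 10.1, so the center S sits 10.1 in from both sides at S = (-58.600, -15.500). Then |US| = |S − U| = 60.615.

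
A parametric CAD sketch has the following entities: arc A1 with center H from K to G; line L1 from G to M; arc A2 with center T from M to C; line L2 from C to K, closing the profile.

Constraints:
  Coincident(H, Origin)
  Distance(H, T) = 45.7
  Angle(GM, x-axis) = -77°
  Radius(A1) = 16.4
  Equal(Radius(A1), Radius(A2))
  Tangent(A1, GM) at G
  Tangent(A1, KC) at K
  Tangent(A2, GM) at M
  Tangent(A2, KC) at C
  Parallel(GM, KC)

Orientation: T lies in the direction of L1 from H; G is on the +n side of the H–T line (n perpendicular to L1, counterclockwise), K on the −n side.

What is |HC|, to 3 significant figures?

48.6

Tangency of A1 to both parallel lines with radius 16.4 puts G and K at H ± 16.4·n: G = (16.0, 3.69), K = (-16.0, -3.69). Equal radii place M and C the same way about T: M = T + 16.4·n = (26.3, -40.8), C = T − 16.4·n = (-5.70, -48.2). Then |HC| = |C − H| = 48.6.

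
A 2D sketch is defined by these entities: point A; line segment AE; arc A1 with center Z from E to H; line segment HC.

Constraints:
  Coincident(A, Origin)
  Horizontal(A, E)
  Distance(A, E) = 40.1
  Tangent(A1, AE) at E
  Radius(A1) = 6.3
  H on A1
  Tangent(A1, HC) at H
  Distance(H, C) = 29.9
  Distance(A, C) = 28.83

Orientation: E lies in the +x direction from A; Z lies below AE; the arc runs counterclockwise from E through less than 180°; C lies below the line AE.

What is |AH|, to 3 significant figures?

35.5

Checks: A = (0.00, 0.00) ✓; A.y = 0.00, E.y = 0.00 ✓; |ZH| = 6.300 ✓; ∠(ZH, HC) = 90.00° ✓; |HC| = 29.90 ✓; |AC| = 28.83 ✓.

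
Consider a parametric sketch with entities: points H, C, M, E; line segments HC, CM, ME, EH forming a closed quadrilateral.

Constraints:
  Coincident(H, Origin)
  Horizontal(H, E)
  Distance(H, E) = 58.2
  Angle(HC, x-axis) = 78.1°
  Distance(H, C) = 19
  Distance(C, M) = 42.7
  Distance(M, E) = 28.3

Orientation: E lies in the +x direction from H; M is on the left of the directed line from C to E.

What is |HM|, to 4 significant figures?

52.66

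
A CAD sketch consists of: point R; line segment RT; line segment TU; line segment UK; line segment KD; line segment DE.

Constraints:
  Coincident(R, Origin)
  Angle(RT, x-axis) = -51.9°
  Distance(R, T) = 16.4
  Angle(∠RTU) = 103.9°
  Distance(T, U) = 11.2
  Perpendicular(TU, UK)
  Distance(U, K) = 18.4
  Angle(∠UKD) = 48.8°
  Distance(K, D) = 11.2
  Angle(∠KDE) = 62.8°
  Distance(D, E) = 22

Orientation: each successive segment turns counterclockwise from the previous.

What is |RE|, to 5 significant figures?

30.116

R is at the origin; RT runs at -51.9° with length 16.4, so T = (10.119, -12.906). ∠RTU = 103.9° gives TU at 24.200° from the x-axis; with |TU| = 11.2, U = (20.335, -8.3146). TU ⟂ UK, so UK runs at 114.20°; with |UK| = 18.4, K = (12.793, 8.4684). ∠UKD = 48.8° gives KD at -114.60° from the x-axis; with |KD| = 11.2, D = (8.1302, -1.7150). ∠KDE = 62.8° gives DE at 2.6000° from the x-axis; with |DE| = 22.0, E = (30.108, -0.71704). Then |RE| = |E − R| = 30.116.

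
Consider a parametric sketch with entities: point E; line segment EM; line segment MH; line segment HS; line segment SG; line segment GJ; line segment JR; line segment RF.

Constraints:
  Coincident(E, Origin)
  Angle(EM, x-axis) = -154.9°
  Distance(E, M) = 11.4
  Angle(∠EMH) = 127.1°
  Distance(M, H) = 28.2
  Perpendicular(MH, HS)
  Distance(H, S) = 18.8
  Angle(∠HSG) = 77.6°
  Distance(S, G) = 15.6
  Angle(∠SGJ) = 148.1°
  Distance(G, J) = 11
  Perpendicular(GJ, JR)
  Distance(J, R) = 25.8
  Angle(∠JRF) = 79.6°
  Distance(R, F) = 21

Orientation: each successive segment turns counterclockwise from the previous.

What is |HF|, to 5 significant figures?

9.5463

E is at the origin; EM runs at -154.9° with length 11.4, so M = (-10.323, -4.8359). ∠EMH = 127.1° gives MH at -102.00° from the x-axis; with |MH| = 28.2, H = (-16.187, -32.420). MH ⟂ HS, so HS runs at -12.000°; with |HS| = 18.8, S = (2.2026, -36.328). ∠HSG = 77.6° gives SG at 90.400° from the x-axis; with |SG| = 15.6, G = (2.0937, -20.729). ∠SGJ = 148.1° gives GJ at 122.30° from the x-axis; with |GJ| = 11.0, J = (-3.7842, -11.431). GJ ⟂ JR, so JR runs at -147.70°; with |JR| = 25.8, R = (-25.592, -25.217). ∠JRF = 79.6° gives RF at -47.300° from the x-axis; with |RF| = 21.0, F = (-11.351, -40.650). Then |HF| = |F − H| = 9.5463.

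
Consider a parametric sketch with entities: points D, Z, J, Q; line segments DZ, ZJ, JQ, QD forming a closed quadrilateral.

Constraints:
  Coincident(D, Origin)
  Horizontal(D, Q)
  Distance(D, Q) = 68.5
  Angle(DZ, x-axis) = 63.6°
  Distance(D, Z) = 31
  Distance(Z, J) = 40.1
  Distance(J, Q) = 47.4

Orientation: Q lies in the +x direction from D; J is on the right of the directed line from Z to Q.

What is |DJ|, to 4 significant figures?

25.20

D is at the origin; D and Q share the same y with |DQ| = 68.5 and Q in +x, so Q = (68.5, 0). DZ runs at 63.6° with |DZ| = 31.0, so Z = (13.78, 27.77). J is determined by |ZJ| = 40.1 and |JQ| = 47.4 together: it lies at the intersection of circle(Z, 40.1) and circle(Q, 47.4). With |ZQ| = 61.36, the foot of the radical line on ZQ is 25.47 from Z and the perpendicular offset is √(40.1² − 25.47²) = 30.97. Taking the right-of-ZQ solution: J = (22.49, -11.38).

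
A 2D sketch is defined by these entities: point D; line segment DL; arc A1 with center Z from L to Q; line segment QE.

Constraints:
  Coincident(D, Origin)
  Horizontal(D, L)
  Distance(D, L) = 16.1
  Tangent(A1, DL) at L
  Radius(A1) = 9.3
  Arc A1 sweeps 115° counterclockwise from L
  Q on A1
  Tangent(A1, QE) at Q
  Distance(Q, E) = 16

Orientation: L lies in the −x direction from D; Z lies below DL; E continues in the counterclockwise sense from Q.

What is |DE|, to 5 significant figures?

32.935

D is at the origin; DL is horizontal with |DL| = 16.1 and L on the −x side, so L = (-16.100, 0.0000). A1 meets DL tangentially, so ZL is at right angles to DL, so Z = L + (0, -9.3) = (-16.100, -9.3000). On A1, L sits at bearing 90° from Z; a 115° counterclockwise sweep puts Q at bearing 205°, so Q = Z + 9.3·(cos 205°, sin 205°) = (-24.529, -13.230). A1 meets QE tangentially, so ZQ is at right angles to QE, so QE runs along (−sin 205°, cos 205°); with |QE| = 16.0, E = (-17.767, -27.731). Then |DE| = |E − D| = 32.935.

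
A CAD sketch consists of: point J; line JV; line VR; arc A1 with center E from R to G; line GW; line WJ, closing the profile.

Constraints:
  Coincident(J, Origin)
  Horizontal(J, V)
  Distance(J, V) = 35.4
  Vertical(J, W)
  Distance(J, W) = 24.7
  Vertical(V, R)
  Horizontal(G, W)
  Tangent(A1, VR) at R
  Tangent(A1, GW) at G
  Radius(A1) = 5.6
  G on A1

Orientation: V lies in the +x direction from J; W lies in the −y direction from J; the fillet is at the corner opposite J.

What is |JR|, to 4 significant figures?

40.22

J is at the origin; JV is horizontal with |JV| = 35.4 and V on the +x side, so V = (35.40, 0.000). J and W share the same x with |JW| = 24.7 and W on the −y side, so W = (0.000, -24.70). The virtual corner opposite J is at (35.40, -24.70). Since A1 is tangent to VR there, ER ⟂ VR and A1 meets GW tangentially, so EG is at right angles to GW, with radius 5.6, so the center E sits 5.6 in from both sides at E = (29.80, -19.10). That places the tangent points at R = (35.40, -19.10) on VR and G = (29.80, -24.70) on GW. Then |JR| = |R − J| = 40.22.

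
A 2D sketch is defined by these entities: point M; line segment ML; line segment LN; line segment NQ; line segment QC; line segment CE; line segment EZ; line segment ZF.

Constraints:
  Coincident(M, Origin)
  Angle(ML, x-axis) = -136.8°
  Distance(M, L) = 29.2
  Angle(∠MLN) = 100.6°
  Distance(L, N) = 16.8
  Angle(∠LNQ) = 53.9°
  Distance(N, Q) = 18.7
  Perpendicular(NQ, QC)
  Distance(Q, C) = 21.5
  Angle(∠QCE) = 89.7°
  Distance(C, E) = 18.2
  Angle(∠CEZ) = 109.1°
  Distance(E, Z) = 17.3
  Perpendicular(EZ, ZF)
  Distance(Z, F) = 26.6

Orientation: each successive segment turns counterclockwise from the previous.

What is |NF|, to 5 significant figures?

20.416

∠CEZ = 109.1° gives EZ at -40.100° from the x-axis; with |EZ| = 17.3, Z = (-18.762, -37.044). EZ ⟂ ZF, so ZF runs at 49.900°; with |ZF| = 26.6, F = (-1.6286, -16.697). Then |NF| = |F − N| = 20.416.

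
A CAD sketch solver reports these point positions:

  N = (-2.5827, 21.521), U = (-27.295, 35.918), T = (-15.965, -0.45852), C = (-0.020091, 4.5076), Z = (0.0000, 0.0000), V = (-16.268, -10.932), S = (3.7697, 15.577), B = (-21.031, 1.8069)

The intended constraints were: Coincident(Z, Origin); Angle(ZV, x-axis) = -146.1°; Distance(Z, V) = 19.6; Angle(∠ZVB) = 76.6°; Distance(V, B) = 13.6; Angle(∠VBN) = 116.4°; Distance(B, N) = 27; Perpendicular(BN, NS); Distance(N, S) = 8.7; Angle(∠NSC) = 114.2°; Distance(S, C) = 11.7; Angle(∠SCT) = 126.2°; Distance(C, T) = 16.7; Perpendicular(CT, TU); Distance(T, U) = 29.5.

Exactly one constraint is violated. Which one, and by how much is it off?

Distance(T, U) = 29.5 — off by 8.60.

Z = (0.00, 0.00) ✓; ZV at -146.1° ✓; |ZV| = 19.60 ✓; ∠ZVB = 76.60° ✓; |VB| = 13.60 ✓; ∠VBN = 116.4° ✓; |BN| = 27.00 ✓; ∠(BN, NS) = 90.00° ✓; |NS| = 8.700 ✓; ∠NSC = 114.2° ✓; |SC| = 11.70 ✓; ∠SCT = 126.2° ✓; |CT| = 16.70 ✓; ∠(CT, TU) = 90.00° ✓; |TU| = 38.10 ✗.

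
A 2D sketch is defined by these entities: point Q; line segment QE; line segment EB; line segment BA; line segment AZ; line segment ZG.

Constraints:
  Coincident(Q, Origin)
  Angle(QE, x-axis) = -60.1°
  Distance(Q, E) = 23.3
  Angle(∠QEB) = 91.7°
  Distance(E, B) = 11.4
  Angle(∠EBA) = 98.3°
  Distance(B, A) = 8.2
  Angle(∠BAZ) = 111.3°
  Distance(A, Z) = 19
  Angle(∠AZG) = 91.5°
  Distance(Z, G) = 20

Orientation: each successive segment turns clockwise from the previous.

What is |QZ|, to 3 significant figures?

6.64

∠EBA = 98.3° gives BA at 130° from the x-axis; with |BA| = 8.2, A = (-3.35, -19.9). ∠BAZ = 111.3° gives AZ at 61.2° from the x-axis; with |AZ| = 19.0, Z = (5.80, -3.23). Then |QZ| = |Z − Q| = 6.64.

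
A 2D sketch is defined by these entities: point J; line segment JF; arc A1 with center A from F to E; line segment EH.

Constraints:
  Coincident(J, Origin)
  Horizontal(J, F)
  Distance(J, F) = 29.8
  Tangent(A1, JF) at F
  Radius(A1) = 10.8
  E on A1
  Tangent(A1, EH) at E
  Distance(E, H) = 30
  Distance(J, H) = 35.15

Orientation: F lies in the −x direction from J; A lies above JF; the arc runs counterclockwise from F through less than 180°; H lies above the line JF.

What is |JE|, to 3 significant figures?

20.9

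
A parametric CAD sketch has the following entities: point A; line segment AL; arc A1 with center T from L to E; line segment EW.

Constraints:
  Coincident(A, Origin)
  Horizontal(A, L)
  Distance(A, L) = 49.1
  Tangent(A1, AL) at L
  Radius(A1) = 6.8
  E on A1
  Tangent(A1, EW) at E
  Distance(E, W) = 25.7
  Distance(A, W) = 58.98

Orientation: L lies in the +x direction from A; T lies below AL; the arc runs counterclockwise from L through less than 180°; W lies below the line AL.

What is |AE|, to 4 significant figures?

43.32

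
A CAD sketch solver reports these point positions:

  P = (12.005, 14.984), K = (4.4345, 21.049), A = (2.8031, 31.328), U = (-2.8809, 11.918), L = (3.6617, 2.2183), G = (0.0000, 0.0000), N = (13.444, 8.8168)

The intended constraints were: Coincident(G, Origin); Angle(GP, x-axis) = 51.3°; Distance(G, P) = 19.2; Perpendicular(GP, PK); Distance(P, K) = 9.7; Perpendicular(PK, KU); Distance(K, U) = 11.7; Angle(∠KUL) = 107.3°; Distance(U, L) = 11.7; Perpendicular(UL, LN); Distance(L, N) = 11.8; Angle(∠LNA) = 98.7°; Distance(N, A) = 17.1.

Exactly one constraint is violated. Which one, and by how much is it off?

Distance(N, A) = 17.1 — off by 7.80.

G = (0.00, 0.00) ✓; GP at 51.30° ✓; |GP| = 19.20 ✓; ∠(GP, PK) = 90.00° ✓; |PK| = 9.700 ✓; ∠(PK, KU) = 90.00° ✓; |KU| = 11.70 ✓; ∠KUL = 107.3° ✓; |UL| = 11.70 ✓; ∠(UL, LN) = 90.00° ✓; |LN| = 11.80 ✓; ∠LNA = 98.70° ✓; |NA| = 24.90 ✗.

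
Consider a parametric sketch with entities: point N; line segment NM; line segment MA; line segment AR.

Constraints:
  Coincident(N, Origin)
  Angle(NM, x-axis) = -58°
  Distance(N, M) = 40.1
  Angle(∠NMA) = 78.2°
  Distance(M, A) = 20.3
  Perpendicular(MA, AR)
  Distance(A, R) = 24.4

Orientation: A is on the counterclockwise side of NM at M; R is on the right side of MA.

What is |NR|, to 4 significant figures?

64.79

N is at the origin; NM runs at -58.0° with length 40.1, so M = 40.1·(cos -58.0°, sin -58.0°) = (21.25, -34.01). ∠NMA = 78.2°, so MA runs at -58.0° + (180° − 78.2°) = 43.80° from the x-axis; with |MA| = 20.3, A = M + 20.3·(cos 43.80°, sin 43.80°) = (35.90, -19.96). The perpendicularity gives AR at right angles to MA; with |AR| = 24.4 on the right of MA, R = A + 24.4·(0.6921, -0.7218) = (52.79, -37.57). Then |NR| = |R − N| = 64.79.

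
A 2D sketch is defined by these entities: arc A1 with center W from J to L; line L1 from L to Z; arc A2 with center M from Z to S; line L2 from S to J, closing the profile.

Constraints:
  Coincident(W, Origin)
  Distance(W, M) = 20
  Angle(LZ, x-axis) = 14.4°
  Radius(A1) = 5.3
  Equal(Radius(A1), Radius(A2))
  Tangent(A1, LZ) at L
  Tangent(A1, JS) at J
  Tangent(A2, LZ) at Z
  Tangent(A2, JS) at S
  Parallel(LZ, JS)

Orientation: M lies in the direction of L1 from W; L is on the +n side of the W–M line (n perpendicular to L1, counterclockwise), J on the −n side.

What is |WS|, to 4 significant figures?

20.69

The slot axis is L1's direction at 14.4°, so u = (cos 14.4°, sin 14.4°) = (0.9686, 0.2487) and n = (−sin 14.4°, cos 14.4°) = (-0.2487, 0.9686). W is at the origin and M lies 20.0 along u from W, so M = 20.0·u = (19.37, 4.974). Tangency of A1 to both parallel lines with radius 5.3 puts L and J at W ± 5.3·n: L = (-1.318, 5.133), J = (1.318, -5.133). Equal radii place Z and S the same way about M: Z = M + 5.3·n = (18.05, 10.11), S = M − 5.3·n = (20.69, -0.1597). Then |WS| = |S − W| = 20.69.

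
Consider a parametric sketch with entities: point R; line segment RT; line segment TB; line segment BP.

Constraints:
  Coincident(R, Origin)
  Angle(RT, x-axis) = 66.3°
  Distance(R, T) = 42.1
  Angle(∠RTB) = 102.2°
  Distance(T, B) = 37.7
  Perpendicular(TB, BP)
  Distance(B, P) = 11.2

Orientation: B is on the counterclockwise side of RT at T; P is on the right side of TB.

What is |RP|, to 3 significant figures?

70.1

R is at the origin; RT runs at 66.3° with length 42.1, so T = 42.1·(cos 66.3°, sin 66.3°) = (16.9, 38.5). ∠RTB = 102.2°, so TB runs at 66.3° + (180° − 102.2°) = 144° from the x-axis; with |TB| = 37.7, B = T + 37.7·(cos 144°, sin 144°) = (-13.6, 60.7). TB is perpendicular to BP; with |BP| = 11.2 on the right of TB, P = B + 11.2·(0.586, 0.810) = (-7.05, 69.7). Then |RP| = |P − R| = 70.1.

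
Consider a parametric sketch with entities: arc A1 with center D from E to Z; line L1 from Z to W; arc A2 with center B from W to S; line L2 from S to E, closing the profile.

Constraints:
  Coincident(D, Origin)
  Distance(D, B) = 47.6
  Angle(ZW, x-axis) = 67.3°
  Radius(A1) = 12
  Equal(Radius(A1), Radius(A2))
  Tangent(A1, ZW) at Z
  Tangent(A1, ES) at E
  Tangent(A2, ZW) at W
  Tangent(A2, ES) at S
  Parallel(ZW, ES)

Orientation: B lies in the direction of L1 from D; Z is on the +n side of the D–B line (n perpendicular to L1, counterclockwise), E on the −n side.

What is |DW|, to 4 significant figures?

49.09

The slot axis is L1's direction at 67.3°, so u = (cos 67.3°, sin 67.3°) = (0.3859, 0.9225) and n = (−sin 67.3°, cos 67.3°) = (-0.9225, 0.3859). D is at the origin and B lies 47.6 along u from D, so B = 47.6·u = (18.37, 43.91). Tangency of A1 to both parallel lines with radius 12.0 puts Z and E at D ± 12.0·n: Z = (-11.07, 4.631), E = (11.07, -4.631). Equal radii place W and S the same way about B: W = B + 12.0·n = (7.299, 48.54), S = B − 12.0·n = (29.44, 39.28). Then |DW| = |W − D| = 49.09.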